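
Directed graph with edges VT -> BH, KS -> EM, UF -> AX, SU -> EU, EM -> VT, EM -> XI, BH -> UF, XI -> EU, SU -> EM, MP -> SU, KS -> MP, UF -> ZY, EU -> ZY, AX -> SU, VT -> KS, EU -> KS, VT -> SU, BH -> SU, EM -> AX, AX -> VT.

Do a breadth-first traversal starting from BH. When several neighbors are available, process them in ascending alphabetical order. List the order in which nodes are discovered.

BH → SU → UF → EM → EU → AX → ZY → VT → XI → KS → MP

Visit BH; enqueue SU, UF → queue [SU, UF]
Visit SU; enqueue EM, EU → queue [UF, EM, EU]
Visit UF; enqueue AX, ZY → queue [EM, EU, AX, ZY]
Visit EM; enqueue VT, XI → queue [EU, AX, ZY, VT, XI]
Visit EU; enqueue KS → queue [AX, ZY, VT, XI, KS]
Visit AX → queue [ZY, VT, XI, KS]
Visit ZY → queue [VT, XI, KS]
Visit VT → queue [XI, KS]
Visit XI → queue [KS]
Visit KS; enqueue MP → queue [MP]
Visit MP → queue []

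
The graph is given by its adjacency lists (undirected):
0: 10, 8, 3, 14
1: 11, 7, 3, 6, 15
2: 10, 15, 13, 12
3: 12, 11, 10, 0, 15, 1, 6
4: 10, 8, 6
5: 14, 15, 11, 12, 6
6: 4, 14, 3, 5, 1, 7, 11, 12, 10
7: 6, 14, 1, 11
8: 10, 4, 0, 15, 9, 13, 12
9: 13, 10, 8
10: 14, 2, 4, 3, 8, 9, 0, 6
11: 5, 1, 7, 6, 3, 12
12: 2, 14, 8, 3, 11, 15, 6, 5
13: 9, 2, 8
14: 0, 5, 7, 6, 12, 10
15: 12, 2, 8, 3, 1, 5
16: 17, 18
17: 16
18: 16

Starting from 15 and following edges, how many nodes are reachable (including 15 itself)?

BFS from 15 visits: 15, 12, 8, 5, 3, 2, 1, 14, 11, 6, 13, 10, 9, 4, 0, 7
Reachable nodes: 16 of 19 total.

16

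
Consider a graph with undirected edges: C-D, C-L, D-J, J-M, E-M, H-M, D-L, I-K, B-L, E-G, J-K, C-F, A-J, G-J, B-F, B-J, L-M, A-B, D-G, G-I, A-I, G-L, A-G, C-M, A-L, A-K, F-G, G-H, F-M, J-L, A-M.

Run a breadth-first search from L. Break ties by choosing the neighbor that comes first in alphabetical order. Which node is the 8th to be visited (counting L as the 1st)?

M

Visit L; enqueue A, B, C, D, G, J, M → queue [A, B, C, D, G, J, M]
Visit A; enqueue I, K → queue [B, C, D, G, J, M, I, K]
Visit B; enqueue F → queue [C, D, G, J, M, I, K, F]
Visit C → queue [D, G, J, M, I, K, F]
Visit D → queue [G, J, M, I, K, F]
Visit G; enqueue E, H → queue [J, M, I, K, F, E, H]
Visit J → queue [M, I, K, F, E, H]
Visit M → queue [I, K, F, E, H]
Visit I → queue [K, F, E, H]
Visit K → queue [F, E, H]
Visit F → queue [E, H]
Visit E → queue [H]
Visit H → queue []

Visit order: L, A, B, C, D, G, J, M, I, K, F, E, H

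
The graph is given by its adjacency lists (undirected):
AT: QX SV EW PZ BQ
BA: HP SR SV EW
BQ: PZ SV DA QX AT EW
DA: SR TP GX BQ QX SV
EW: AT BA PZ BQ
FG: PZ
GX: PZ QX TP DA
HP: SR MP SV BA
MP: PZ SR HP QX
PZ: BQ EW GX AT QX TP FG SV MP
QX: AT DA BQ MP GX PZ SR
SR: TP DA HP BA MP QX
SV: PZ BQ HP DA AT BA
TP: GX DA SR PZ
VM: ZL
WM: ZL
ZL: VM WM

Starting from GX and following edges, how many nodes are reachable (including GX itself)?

BFS from GX visits: GX, DA, PZ, QX, TP, BQ, SR, SV, AT, EW, FG, MP, BA, HP
Reachable nodes: 14 of 17 total.

14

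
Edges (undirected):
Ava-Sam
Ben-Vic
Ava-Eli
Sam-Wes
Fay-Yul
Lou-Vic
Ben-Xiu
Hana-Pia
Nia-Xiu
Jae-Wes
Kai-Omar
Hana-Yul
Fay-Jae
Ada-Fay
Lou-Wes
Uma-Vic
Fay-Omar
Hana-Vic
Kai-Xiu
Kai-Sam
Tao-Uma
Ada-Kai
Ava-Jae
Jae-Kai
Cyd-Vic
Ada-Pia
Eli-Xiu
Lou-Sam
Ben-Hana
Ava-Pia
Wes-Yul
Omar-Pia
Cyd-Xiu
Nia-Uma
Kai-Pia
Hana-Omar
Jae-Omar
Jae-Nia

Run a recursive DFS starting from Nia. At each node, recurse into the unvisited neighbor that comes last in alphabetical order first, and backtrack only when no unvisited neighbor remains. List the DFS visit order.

Nia → Xiu → Kai → Sam → Wes → Yul → Hana → Vic → Uma → Tao → Lou → Cyd → Ben → Pia → Omar → Jae → Fay → Ada → Ava → Eli

Visit Nia
Nia → Xiu
Xiu → Kai
Kai → Sam
Sam → Wes
Wes → Yul
Yul → Hana
Hana → Vic
Vic → Uma
Uma → Tao
Vic → Lou
Vic → Cyd
Vic → Ben
Hana → Pia
Pia → Omar
Omar → Jae
Jae → Fay
Fay → Ada
Jae → Ava
Ava → Eli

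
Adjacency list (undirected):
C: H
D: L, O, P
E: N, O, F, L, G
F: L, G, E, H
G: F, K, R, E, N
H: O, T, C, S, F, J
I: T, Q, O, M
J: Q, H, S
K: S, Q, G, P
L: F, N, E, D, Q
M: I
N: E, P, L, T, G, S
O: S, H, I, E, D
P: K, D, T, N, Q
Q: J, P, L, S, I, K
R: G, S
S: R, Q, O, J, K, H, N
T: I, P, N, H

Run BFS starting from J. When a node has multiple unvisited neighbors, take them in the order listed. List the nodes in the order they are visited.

J Q H S P L I K O T C F R N D E M G

Visit J; enqueue Q, H, S → queue [Q, H, S]
Visit Q; enqueue P, L, I, K → queue [H, S, P, L, I, K]
Visit H; enqueue O, T, C, F → queue [S, P, L, I, K, O, T, C, F]
Visit S; enqueue R, N → queue [P, L, I, K, O, T, C, F, R, N]
Visit P; enqueue D → queue [L, I, K, O, T, C, F, R, N, D]
Visit L; enqueue E → queue [I, K, O, T, C, F, R, N, D, E]
Visit I; enqueue M → queue [K, O, T, C, F, R, N, D, E, M]
Visit K; enqueue G → queue [O, T, C, F, R, N, D, E, M, G]
Visit O → queue [T, C, F, R, N, D, E, M, G]
Visit T → queue [C, F, R, N, D, E, M, G]
Visit C → queue [F, R, N, D, E, M, G]
Visit F → queue [R, N, D, E, M, G]
Visit R → queue [N, D, E, M, G]
Visit N → queue [D, E, M, G]
Visit D → queue [E, M, G]
Visit E → queue [M, G]
Visit M → queue [G]
Visit G → queue []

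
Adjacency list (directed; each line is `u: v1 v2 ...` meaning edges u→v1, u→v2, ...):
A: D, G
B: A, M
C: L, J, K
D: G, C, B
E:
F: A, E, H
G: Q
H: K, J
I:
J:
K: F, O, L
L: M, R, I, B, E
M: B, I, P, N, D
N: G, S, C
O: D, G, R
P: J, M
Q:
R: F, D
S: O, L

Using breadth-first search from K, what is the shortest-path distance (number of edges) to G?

2

Level 0: K
Level 1: F, L, O
Level 2: A, B, D, E, G, H, I, M, R
Level 3: C, J, N, P, Q
Level 4: S
G first appears at level 2.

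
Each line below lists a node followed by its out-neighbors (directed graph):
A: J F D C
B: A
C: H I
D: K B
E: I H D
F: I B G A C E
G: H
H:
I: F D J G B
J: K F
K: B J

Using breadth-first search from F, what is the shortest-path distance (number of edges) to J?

2

Level 0: F
Level 1: A, B, C, E, G, I
Level 2: D, H, J
Level 3: K
J first appears at level 2.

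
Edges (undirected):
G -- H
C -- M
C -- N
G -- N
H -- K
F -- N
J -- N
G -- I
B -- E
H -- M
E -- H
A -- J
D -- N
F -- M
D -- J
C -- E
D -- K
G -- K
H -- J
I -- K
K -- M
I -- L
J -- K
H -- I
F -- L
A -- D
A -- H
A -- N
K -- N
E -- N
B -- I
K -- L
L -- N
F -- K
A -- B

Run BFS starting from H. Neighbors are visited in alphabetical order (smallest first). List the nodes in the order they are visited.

Visit H; enqueue A, E, G, I, J, K, M → queue [A, E, G, I, J, K, M]
Visit A; enqueue B, D, N → queue [E, G, I, J, K, M, B, D, N]
Visit E; enqueue C → queue [G, I, J, K, M, B, D, N, C]
Visit G → queue [I, J, K, M, B, D, N, C]
Visit I; enqueue L → queue [J, K, M, B, D, N, C, L]
Visit J → queue [K, M, B, D, N, C, L]
Visit K; enqueue F → queue [M, B, D, N, C, L, F]
Visit M → queue [B, D, N, C, L, F]
Visit B → queue [D, N, C, L, F]
Visit D → queue [N, C, L, F]
Visit N → queue [C, L, F]
Visit C → queue [L, F]
Visit L → queue [F]
Visit F → queue []

H A E G I J K M B D N C L F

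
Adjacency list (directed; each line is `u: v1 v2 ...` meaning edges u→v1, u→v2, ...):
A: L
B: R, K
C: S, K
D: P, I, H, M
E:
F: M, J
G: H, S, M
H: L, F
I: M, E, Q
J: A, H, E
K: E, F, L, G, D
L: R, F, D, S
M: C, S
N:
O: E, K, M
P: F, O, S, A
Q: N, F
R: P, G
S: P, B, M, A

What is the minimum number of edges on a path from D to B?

Level 0: D
Level 1: H, I, M, P
Level 2: A, C, E, F, L, O, Q, S
Level 3: B, J, K, N, R
Level 4: G
B first appears at level 3.

3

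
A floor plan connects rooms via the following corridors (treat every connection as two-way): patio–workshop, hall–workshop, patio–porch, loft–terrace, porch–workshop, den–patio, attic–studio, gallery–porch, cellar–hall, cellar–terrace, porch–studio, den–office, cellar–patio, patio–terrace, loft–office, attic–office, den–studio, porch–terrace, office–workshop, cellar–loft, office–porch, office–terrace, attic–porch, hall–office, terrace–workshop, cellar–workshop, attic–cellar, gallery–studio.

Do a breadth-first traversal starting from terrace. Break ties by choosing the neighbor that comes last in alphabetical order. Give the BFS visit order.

terrace → workshop → porch → patio → office → loft → cellar → hall → studio → gallery → attic → den

Visit terrace; enqueue workshop, porch, patio, office, loft, cellar → queue [workshop, porch, patio, office, loft, cellar]
Visit workshop; enqueue hall → queue [porch, patio, office, loft, cellar, hall]
Visit porch; enqueue studio, gallery, attic → queue [patio, office, loft, cellar, hall, studio, gallery, attic]
Visit patio; enqueue den → queue [office, loft, cellar, hall, studio, gallery, attic, den]
Visit office → queue [loft, cellar, hall, studio, gallery, attic, den]
Visit loft → queue [cellar, hall, studio, gallery, attic, den]
Visit cellar → queue [hall, studio, gallery, attic, den]
Visit hall → queue [studio, gallery, attic, den]
Visit studio → queue [gallery, attic, den]
Visit gallery → queue [attic, den]
Visit attic → queue [den]
Visit den → queue []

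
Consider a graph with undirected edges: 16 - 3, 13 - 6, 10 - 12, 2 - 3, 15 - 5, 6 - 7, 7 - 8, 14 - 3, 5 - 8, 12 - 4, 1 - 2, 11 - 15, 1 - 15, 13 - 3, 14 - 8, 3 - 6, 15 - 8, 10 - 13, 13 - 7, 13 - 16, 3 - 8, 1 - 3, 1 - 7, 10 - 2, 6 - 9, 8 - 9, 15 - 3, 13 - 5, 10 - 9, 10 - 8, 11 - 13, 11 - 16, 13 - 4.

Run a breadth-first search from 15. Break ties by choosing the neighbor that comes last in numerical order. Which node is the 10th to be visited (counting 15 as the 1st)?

10

Visit 15; enqueue 11, 8, 5, 3, 1 → queue [11, 8, 5, 3, 1]
Visit 11; enqueue 16, 13 → queue [8, 5, 3, 1, 16, 13]
Visit 8; enqueue 14, 10, 9, 7 → queue [5, 3, 1, 16, 13, 14, 10, 9, 7]
Visit 5 → queue [3, 1, 16, 13, 14, 10, 9, 7]
Visit 3; enqueue 6, 2 → queue [1, 16, 13, 14, 10, 9, 7, 6, 2]
Visit 1 → queue [16, 13, 14, 10, 9, 7, 6, 2]
Visit 16 → queue [13, 14, 10, 9, 7, 6, 2]
Visit 13; enqueue 4 → queue [14, 10, 9, 7, 6, 2, 4]
Visit 14 → queue [10, 9, 7, 6, 2, 4]
Visit 10; enqueue 12 → queue [9, 7, 6, 2, 4, 12]
Visit 9 → queue [7, 6, 2, 4, 12]
Visit 7 → queue [6, 2, 4, 12]
Visit 6 → queue [2, 4, 12]
Visit 2 → queue [4, 12]
Visit 4 → queue [12]
Visit 12 → queue []

Visit order: 15, 11, 8, 5, 3, 1, 16, 13, 14, 10, 9, 7, 6, 2, 4, 12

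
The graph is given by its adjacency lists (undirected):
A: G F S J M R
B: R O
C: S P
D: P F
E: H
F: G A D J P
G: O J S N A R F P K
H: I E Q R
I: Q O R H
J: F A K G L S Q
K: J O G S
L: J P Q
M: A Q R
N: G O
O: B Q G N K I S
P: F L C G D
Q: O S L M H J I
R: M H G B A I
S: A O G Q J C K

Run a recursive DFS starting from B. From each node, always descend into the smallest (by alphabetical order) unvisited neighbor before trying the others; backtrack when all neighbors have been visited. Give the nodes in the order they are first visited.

Visit B
B → O
O → G
G → A
A → F
F → D
D → P
P → C
C → S
S → J
J → K
J → L
L → Q
Q → H
H → E
H → I
I → R
R → M
G → N

B, O, G, A, F, D, P, C, S, J, K, L, Q, H, E, I, R, M, N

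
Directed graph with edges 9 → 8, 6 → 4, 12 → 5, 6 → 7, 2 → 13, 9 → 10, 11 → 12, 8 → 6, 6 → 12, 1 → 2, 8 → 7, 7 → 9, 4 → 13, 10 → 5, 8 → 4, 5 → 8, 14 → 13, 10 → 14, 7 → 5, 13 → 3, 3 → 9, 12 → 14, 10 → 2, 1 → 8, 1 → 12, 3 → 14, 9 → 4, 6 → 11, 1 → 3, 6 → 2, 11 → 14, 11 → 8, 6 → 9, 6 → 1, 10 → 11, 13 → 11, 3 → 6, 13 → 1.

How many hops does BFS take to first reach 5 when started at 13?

Level 0: 13
Level 1: 1, 3, 11
Level 2: 2, 6, 8, 9, 12, 14
Level 3: 4, 5, 7, 10
5 first appears at level 3.

3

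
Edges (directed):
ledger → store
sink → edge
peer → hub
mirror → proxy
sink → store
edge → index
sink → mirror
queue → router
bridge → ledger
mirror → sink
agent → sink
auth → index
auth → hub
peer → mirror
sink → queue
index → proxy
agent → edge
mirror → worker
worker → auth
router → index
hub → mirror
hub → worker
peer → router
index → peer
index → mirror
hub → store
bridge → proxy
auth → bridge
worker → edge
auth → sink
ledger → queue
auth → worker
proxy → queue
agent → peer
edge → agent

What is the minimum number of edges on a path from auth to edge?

Level 0: auth
Level 1: bridge, hub, index, sink, worker
Level 2: edge, ledger, mirror, peer, proxy, queue, store
Level 3: agent, router
edge first appears at level 2.

2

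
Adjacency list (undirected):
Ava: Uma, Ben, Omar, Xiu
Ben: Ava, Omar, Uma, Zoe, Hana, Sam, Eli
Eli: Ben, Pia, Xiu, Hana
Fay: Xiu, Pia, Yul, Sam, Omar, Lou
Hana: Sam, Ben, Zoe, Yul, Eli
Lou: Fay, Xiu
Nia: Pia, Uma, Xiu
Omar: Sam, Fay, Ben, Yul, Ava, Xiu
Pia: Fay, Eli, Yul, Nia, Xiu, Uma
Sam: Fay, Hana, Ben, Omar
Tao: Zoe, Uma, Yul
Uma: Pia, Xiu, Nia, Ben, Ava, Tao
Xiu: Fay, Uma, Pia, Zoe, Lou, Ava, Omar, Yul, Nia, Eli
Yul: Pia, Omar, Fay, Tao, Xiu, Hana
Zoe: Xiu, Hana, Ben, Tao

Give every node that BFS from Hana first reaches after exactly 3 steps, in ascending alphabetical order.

Level 0: Hana
Level 1: Ben, Eli, Sam, Yul, Zoe
Level 2: Ava, Fay, Omar, Pia, Tao, Uma, Xiu
Level 3: Lou, Nia

Lou, Nia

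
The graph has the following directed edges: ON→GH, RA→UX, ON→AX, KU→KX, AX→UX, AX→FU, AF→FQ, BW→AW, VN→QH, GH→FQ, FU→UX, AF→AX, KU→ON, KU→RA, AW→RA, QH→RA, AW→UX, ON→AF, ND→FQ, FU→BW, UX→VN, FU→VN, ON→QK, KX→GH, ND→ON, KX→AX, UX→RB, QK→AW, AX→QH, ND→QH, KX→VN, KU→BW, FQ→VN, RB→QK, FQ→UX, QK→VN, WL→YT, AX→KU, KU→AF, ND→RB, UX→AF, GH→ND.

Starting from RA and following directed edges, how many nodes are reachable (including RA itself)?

BFS from RA visits: RA, UX, AF, RB, VN, AX, FQ, QK, QH, FU, KU, AW, BW, KX, ON, GH, ND
Reachable nodes: 17 of 19 total.

17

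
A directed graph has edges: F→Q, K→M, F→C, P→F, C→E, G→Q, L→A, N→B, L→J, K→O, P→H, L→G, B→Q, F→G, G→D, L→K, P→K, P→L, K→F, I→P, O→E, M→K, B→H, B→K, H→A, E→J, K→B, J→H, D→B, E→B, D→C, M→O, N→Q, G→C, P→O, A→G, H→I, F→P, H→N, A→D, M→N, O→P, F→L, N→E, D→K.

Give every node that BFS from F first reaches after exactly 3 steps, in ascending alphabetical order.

B, I, M, N

Level 0: F
Level 1: C, G, L, P, Q
Level 2: A, D, E, H, J, K, O
Level 3: B, I, M, N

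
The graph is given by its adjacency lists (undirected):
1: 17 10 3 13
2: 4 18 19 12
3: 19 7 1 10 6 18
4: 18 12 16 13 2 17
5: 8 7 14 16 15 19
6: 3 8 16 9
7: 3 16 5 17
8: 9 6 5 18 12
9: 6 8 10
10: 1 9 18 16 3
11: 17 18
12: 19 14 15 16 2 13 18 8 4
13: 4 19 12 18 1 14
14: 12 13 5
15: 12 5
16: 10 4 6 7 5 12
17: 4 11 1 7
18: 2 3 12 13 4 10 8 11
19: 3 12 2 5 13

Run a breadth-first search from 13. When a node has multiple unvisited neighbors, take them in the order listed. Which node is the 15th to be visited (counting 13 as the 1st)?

10

Visit 13; enqueue 4, 19, 12, 18, 1, 14 → queue [4, 19, 12, 18, 1, 14]
Visit 4; enqueue 16, 2, 17 → queue [19, 12, 18, 1, 14, 16, 2, 17]
Visit 19; enqueue 3, 5 → queue [12, 18, 1, 14, 16, 2, 17, 3, 5]
Visit 12; enqueue 15, 8 → queue [18, 1, 14, 16, 2, 17, 3, 5, 15, 8]
Visit 18; enqueue 10, 11 → queue [1, 14, 16, 2, 17, 3, 5, 15, 8, 10, 11]
Visit 1 → queue [14, 16, 2, 17, 3, 5, 15, 8, 10, 11]
Visit 14 → queue [16, 2, 17, 3, 5, 15, 8, 10, 11]
Visit 16; enqueue 6, 7 → queue [2, 17, 3, 5, 15, 8, 10, 11, 6, 7]
Visit 2 → queue [17, 3, 5, 15, 8, 10, 11, 6, 7]
Visit 17 → queue [3, 5, 15, 8, 10, 11, 6, 7]
Visit 3 → queue [5, 15, 8, 10, 11, 6, 7]
Visit 5 → queue [15, 8, 10, 11, 6, 7]
Visit 15 → queue [8, 10, 11, 6, 7]
Visit 8; enqueue 9 → queue [10, 11, 6, 7, 9]
Visit 10 → queue [11, 6, 7, 9]
Visit 11 → queue [6, 7, 9]
Visit 6 → queue [7, 9]
Visit 7 → queue [9]
Visit 9 → queue []

Visit order: 13, 4, 19, 12, 18, 1, 14, 16, 2, 17, 3, 5, 15, 8, 10, 11, 6, 7, 9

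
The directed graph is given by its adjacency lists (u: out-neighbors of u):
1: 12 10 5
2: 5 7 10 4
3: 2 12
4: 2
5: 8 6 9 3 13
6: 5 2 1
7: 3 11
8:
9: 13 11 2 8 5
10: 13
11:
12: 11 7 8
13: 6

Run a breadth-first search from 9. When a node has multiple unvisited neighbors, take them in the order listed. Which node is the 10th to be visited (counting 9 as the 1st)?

Visit 9; enqueue 13, 11, 2, 8, 5 → queue [13, 11, 2, 8, 5]
Visit 13; enqueue 6 → queue [11, 2, 8, 5, 6]
Visit 11 → queue [2, 8, 5, 6]
Visit 2; enqueue 7, 10, 4 → queue [8, 5, 6, 7, 10, 4]
Visit 8 → queue [5, 6, 7, 10, 4]
Visit 5; enqueue 3 → queue [6, 7, 10, 4, 3]
Visit 6; enqueue 1 → queue [7, 10, 4, 3, 1]
Visit 7 → queue [10, 4, 3, 1]
Visit 10 → queue [4, 3, 1]
Visit 4 → queue [3, 1]
Visit 3; enqueue 12 → queue [1, 12]
Visit 1 → queue [12]
Visit 12 → queue []

Visit order: 9, 13, 11, 2, 8, 5, 6, 7, 10, 4, 3, 1, 12

4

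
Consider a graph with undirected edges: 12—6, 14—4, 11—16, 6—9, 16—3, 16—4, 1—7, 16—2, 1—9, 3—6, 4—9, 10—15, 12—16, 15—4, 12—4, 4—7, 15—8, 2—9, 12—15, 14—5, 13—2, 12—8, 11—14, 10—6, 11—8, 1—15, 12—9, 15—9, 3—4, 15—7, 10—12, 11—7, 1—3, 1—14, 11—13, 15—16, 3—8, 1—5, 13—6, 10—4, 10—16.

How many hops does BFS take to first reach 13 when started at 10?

Level 0: 10
Level 1: 4, 6, 12, 15, 16
Level 2: 1, 2, 3, 7, 8, 9, 11, 13, 14
Level 3: 5
13 first appears at level 2.

2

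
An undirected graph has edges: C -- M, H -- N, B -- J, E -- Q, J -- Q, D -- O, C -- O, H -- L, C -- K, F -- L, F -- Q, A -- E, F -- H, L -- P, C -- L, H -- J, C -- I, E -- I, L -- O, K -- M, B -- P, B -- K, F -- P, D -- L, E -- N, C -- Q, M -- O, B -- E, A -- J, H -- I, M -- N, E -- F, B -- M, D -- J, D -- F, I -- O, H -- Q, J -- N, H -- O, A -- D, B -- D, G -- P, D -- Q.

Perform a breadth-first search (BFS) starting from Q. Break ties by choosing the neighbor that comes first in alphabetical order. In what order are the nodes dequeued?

Visit Q; enqueue C, D, E, F, H, J → queue [C, D, E, F, H, J]
Visit C; enqueue I, K, L, M, O → queue [D, E, F, H, J, I, K, L, M, O]
Visit D; enqueue A, B → queue [E, F, H, J, I, K, L, M, O, A, B]
Visit E; enqueue N → queue [F, H, J, I, K, L, M, O, A, B, N]
Visit F; enqueue P → queue [H, J, I, K, L, M, O, A, B, N, P]
Visit H → queue [J, I, K, L, M, O, A, B, N, P]
Visit J → queue [I, K, L, M, O, A, B, N, P]
Visit I → queue [K, L, M, O, A, B, N, P]
Visit K → queue [L, M, O, A, B, N, P]
Visit L → queue [M, O, A, B, N, P]
Visit M → queue [O, A, B, N, P]
Visit O → queue [A, B, N, P]
Visit A → queue [B, N, P]
Visit B → queue [N, P]
Visit N → queue [P]
Visit P; enqueue G → queue [G]
Visit G → queue []

Q, C, D, E, F, H, J, I, K, L, M, O, A, B, N, P, G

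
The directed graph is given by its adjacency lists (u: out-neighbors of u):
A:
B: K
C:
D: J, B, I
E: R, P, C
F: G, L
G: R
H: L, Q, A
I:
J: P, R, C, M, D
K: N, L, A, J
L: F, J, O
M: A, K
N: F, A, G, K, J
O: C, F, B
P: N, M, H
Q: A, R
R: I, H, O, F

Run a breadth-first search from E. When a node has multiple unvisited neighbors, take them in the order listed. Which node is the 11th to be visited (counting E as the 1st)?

L

Visit E; enqueue R, P, C → queue [R, P, C]
Visit R; enqueue I, H, O, F → queue [P, C, I, H, O, F]
Visit P; enqueue N, M → queue [C, I, H, O, F, N, M]
Visit C → queue [I, H, O, F, N, M]
Visit I → queue [H, O, F, N, M]
Visit H; enqueue L, Q, A → queue [O, F, N, M, L, Q, A]
Visit O; enqueue B → queue [F, N, M, L, Q, A, B]
Visit F; enqueue G → queue [N, M, L, Q, A, B, G]
Visit N; enqueue K, J → queue [M, L, Q, A, B, G, K, J]
Visit M → queue [L, Q, A, B, G, K, J]
Visit L → queue [Q, A, B, G, K, J]
Visit Q → queue [A, B, G, K, J]
Visit A → queue [B, G, K, J]
Visit B → queue [G, K, J]
Visit G → queue [K, J]
Visit K → queue [J]
Visit J; enqueue D → queue [D]
Visit D → queue []

Visit order: E, R, P, C, I, H, O, F, N, M, L, Q, A, B, G, K, J, D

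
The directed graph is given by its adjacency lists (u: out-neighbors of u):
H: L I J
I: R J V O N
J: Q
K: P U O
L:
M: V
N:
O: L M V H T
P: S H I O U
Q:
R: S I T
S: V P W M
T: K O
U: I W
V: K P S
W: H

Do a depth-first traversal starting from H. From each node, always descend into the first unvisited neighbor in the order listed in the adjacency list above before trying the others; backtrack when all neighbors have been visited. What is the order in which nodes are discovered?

H -> L -> I -> R -> S -> V -> K -> P -> O -> M -> T -> U -> W -> J -> Q -> N

Visit H
H → L
H → I
I → R
R → S
S → V
V → K
K → P
P → O
O → M
O → T
P → U
U → W
I → J
J → Q
I → N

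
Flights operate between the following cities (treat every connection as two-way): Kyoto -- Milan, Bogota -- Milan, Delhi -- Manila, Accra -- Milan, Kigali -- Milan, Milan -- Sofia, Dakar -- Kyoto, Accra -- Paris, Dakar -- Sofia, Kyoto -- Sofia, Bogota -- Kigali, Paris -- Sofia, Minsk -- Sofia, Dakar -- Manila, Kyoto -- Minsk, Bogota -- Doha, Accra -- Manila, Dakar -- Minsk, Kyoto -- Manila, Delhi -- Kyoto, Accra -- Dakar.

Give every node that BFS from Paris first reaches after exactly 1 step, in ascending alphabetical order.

Accra, Sofia

Level 0: Paris
Level 1: Accra, Sofia
Level 2: Dakar, Kyoto, Manila, Milan, Minsk
Level 3: Bogota, Delhi, Kigali
Level 4: Doha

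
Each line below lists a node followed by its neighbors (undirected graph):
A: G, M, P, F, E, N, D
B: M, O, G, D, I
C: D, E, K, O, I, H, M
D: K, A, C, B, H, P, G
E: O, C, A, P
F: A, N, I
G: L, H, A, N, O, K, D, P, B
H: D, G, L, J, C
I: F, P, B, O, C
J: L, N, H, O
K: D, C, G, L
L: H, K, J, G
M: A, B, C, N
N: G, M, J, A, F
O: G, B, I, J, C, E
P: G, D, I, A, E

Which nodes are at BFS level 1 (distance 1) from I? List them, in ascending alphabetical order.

Level 0: I
Level 1: B, C, F, O, P
Level 2: A, D, E, G, H, J, K, M, N
Level 3: L

B, C, F, O, P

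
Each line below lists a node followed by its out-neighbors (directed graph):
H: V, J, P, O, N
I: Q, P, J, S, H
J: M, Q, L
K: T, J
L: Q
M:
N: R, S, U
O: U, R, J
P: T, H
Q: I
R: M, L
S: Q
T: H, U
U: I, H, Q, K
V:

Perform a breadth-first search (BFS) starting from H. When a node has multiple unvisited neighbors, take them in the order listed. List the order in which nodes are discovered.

Visit H; enqueue V, J, P, O, N → queue [V, J, P, O, N]
Visit V → queue [J, P, O, N]
Visit J; enqueue M, Q, L → queue [P, O, N, M, Q, L]
Visit P; enqueue T → queue [O, N, M, Q, L, T]
Visit O; enqueue U, R → queue [N, M, Q, L, T, U, R]
Visit N; enqueue S → queue [M, Q, L, T, U, R, S]
Visit M → queue [Q, L, T, U, R, S]
Visit Q; enqueue I → queue [L, T, U, R, S, I]
Visit L → queue [T, U, R, S, I]
Visit T → queue [U, R, S, I]
Visit U; enqueue K → queue [R, S, I, K]
Visit R → queue [S, I, K]
Visit S → queue [I, K]
Visit I → queue [K]
Visit K → queue []

H → V → J → P → O → N → M → Q → L → T → U → R → S → I → K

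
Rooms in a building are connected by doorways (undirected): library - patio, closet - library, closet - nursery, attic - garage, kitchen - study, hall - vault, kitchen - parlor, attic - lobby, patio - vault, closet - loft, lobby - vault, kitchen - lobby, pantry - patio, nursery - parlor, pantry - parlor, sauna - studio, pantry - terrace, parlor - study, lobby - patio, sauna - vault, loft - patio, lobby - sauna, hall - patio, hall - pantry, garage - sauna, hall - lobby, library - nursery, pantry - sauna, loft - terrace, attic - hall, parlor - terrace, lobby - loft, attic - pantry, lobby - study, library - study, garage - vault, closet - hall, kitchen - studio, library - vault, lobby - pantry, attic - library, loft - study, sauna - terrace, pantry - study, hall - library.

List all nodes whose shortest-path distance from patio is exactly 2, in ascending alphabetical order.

attic, closet, garage, kitchen, nursery, parlor, sauna, study, terrace

Level 0: patio
Level 1: hall, library, lobby, loft, pantry, vault
Level 2: attic, closet, garage, kitchen, nursery, parlor, sauna, study, terrace
Level 3: studio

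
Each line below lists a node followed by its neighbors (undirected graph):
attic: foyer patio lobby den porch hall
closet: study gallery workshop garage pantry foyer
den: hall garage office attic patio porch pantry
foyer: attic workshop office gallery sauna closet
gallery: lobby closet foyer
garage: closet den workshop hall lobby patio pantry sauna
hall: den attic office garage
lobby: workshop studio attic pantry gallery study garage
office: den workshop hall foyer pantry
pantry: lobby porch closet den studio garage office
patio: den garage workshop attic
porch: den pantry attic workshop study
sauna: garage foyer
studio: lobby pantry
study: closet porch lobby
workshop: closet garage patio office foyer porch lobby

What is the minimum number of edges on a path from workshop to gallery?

2

Level 0: workshop
Level 1: closet, foyer, garage, lobby, office, patio, porch
Level 2: attic, den, gallery, hall, pantry, sauna, studio, study
gallery first appears at level 2.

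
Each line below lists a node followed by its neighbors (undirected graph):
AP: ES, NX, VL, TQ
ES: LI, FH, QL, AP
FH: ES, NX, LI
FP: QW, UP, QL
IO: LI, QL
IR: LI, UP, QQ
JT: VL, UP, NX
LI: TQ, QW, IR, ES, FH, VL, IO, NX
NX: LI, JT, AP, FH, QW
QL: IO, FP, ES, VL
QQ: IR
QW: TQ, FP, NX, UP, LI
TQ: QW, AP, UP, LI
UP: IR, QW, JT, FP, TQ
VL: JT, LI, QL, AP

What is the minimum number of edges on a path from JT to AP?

2

Level 0: JT
Level 1: NX, UP, VL
Level 2: AP, FH, FP, IR, LI, QL, QW, TQ
Level 3: ES, IO, QQ
AP first appears at level 2.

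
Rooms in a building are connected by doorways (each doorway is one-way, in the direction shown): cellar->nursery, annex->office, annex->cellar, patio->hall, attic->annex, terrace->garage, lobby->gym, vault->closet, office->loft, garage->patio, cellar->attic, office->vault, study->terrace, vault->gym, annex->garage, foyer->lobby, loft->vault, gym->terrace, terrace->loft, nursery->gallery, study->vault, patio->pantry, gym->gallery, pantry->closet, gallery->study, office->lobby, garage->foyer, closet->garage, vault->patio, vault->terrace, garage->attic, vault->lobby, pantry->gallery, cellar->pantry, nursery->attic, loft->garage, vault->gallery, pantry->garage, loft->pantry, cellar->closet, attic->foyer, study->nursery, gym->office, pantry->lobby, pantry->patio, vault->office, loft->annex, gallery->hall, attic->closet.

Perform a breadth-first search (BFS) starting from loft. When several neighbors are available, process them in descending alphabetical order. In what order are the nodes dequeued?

loft vault pantry garage annex terrace patio office lobby gym gallery closet foyer attic cellar hall study nursery

Visit loft; enqueue vault, pantry, garage, annex → queue [vault, pantry, garage, annex]
Visit vault; enqueue terrace, patio, office, lobby, gym, gallery, closet → queue [pantry, garage, annex, terrace, patio, office, lobby, gym, gallery, closet]
Visit pantry → queue [garage, annex, terrace, patio, office, lobby, gym, gallery, closet]
Visit garage; enqueue foyer, attic → queue [annex, terrace, patio, office, lobby, gym, gallery, closet, foyer, attic]
Visit annex; enqueue cellar → queue [terrace, patio, office, lobby, gym, gallery, closet, foyer, attic, cellar]
Visit terrace → queue [patio, office, lobby, gym, gallery, closet, foyer, attic, cellar]
Visit patio; enqueue hall → queue [office, lobby, gym, gallery, closet, foyer, attic, cellar, hall]
Visit office → queue [lobby, gym, gallery, closet, foyer, attic, cellar, hall]
Visit lobby → queue [gym, gallery, closet, foyer, attic, cellar, hall]
Visit gym → queue [gallery, closet, foyer, attic, cellar, hall]
Visit gallery; enqueue study → queue [closet, foyer, attic, cellar, hall, study]
Visit closet → queue [foyer, attic, cellar, hall, study]
Visit foyer → queue [attic, cellar, hall, study]
Visit attic → queue [cellar, hall, study]
Visit cellar; enqueue nursery → queue [hall, study, nursery]
Visit hall → queue [study, nursery]
Visit study → queue [nursery]
Visit nursery → queue []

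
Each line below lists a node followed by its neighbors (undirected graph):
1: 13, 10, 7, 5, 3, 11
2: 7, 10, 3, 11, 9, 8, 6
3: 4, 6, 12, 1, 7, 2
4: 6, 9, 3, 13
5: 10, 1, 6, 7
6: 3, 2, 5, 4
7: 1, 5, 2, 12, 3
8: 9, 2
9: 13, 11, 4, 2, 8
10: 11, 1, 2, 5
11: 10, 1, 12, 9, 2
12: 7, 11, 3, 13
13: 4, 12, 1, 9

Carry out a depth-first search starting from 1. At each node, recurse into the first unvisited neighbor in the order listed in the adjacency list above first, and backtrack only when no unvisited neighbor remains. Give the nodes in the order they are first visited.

Visit 1
1 → 13
13 → 4
4 → 6
6 → 3
3 → 12
12 → 7
7 → 5
5 → 10
10 → 11
11 → 9
9 → 2
2 → 8

1 → 13 → 4 → 6 → 3 → 12 → 7 → 5 → 10 → 11 → 9 → 2 → 8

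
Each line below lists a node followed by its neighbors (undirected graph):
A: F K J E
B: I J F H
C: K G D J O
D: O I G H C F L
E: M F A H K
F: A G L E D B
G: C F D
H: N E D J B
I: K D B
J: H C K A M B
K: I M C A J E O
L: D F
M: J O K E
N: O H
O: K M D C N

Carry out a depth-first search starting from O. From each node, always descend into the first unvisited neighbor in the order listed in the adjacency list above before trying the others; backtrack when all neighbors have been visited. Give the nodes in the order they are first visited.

Visit O
O → K
K → I
I → D
D → G
G → C
C → J
J → H
H → N
H → E
E → M
E → F
F → A
F → L
F → B

O -> K -> I -> D -> G -> C -> J -> H -> N -> E -> M -> F -> A -> L -> B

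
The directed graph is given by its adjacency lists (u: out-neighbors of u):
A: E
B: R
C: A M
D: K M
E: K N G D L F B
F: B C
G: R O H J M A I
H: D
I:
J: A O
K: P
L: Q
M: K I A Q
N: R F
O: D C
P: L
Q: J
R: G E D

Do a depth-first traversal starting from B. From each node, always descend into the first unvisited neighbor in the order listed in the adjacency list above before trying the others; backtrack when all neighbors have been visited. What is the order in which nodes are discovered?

B R G O D K P L Q J A E N F C M I H

Visit B
B → R
R → G
G → O
O → D
D → K
K → P
P → L
L → Q
Q → J
J → A
A → E
E → N
N → F
F → C
C → M
M → I
G → H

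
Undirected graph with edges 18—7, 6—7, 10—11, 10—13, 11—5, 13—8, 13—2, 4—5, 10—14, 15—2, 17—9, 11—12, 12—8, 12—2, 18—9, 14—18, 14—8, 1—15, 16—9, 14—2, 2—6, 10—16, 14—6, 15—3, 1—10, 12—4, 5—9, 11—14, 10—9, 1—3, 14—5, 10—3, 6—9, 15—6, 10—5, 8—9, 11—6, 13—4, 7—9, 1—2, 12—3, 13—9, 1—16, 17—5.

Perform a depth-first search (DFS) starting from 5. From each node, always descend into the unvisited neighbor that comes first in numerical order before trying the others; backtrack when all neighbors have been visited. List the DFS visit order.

Visit 5
5 → 4
4 → 12
12 → 2
2 → 1
1 → 3
3 → 10
10 → 9
9 → 6
6 → 7
7 → 18
18 → 14
14 → 8
8 → 13
14 → 11
6 → 15
9 → 16
9 → 17

5, 4, 12, 2, 1, 3, 10, 9, 6, 7, 18, 14, 8, 13, 11, 15, 16, 17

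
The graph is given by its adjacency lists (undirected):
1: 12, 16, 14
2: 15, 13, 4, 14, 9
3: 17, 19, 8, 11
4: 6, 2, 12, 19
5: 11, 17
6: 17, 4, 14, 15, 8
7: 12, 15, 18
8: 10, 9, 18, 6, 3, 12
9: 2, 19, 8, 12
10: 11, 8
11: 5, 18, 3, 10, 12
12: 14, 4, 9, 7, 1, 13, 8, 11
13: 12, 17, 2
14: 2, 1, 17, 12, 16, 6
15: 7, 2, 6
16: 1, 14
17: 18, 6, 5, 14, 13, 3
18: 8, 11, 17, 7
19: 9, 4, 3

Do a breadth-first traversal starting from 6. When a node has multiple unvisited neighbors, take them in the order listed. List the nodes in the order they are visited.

6 -> 17 -> 4 -> 14 -> 15 -> 8 -> 18 -> 5 -> 13 -> 3 -> 2 -> 12 -> 19 -> 1 -> 16 -> 7 -> 10 -> 9 -> 11

Visit 6; enqueue 17, 4, 14, 15, 8 → queue [17, 4, 14, 15, 8]
Visit 17; enqueue 18, 5, 13, 3 → queue [4, 14, 15, 8, 18, 5, 13, 3]
Visit 4; enqueue 2, 12, 19 → queue [14, 15, 8, 18, 5, 13, 3, 2, 12, 19]
Visit 14; enqueue 1, 16 → queue [15, 8, 18, 5, 13, 3, 2, 12, 19, 1, 16]
Visit 15; enqueue 7 → queue [8, 18, 5, 13, 3, 2, 12, 19, 1, 16, 7]
Visit 8; enqueue 10, 9 → queue [18, 5, 13, 3, 2, 12, 19, 1, 16, 7, 10, 9]
Visit 18; enqueue 11 → queue [5, 13, 3, 2, 12, 19, 1, 16, 7, 10, 9, 11]
Visit 5 → queue [13, 3, 2, 12, 19, 1, 16, 7, 10, 9, 11]
Visit 13 → queue [3, 2, 12, 19, 1, 16, 7, 10, 9, 11]
Visit 3 → queue [2, 12, 19, 1, 16, 7, 10, 9, 11]
Visit 2 → queue [12, 19, 1, 16, 7, 10, 9, 11]
Visit 12 → queue [19, 1, 16, 7, 10, 9, 11]
Visit 19 → queue [1, 16, 7, 10, 9, 11]
Visit 1 → queue [16, 7, 10, 9, 11]
Visit 16 → queue [7, 10, 9, 11]
Visit 7 → queue [10, 9, 11]
Visit 10 → queue [9, 11]
Visit 9 → queue [11]
Visit 11 → queue []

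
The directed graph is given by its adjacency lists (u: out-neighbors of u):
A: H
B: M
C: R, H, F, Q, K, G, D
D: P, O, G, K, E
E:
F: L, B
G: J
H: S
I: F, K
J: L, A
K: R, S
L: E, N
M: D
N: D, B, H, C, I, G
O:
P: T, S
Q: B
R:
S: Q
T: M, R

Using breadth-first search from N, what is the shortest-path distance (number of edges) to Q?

Level 0: N
Level 1: B, C, D, G, H, I
Level 2: E, F, J, K, M, O, P, Q, R, S
Level 3: A, L, T
Q first appears at level 2.

2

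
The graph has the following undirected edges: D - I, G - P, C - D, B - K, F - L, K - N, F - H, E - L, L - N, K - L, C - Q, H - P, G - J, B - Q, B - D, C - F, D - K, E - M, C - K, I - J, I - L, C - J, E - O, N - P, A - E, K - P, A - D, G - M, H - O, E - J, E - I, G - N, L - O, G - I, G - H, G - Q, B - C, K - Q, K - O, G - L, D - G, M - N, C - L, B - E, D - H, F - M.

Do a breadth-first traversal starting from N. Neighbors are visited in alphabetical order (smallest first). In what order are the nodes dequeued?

N G K L M P D H I J Q B C O E F A

Visit N; enqueue G, K, L, M, P → queue [G, K, L, M, P]
Visit G; enqueue D, H, I, J, Q → queue [K, L, M, P, D, H, I, J, Q]
Visit K; enqueue B, C, O → queue [L, M, P, D, H, I, J, Q, B, C, O]
Visit L; enqueue E, F → queue [M, P, D, H, I, J, Q, B, C, O, E, F]
Visit M → queue [P, D, H, I, J, Q, B, C, O, E, F]
Visit P → queue [D, H, I, J, Q, B, C, O, E, F]
Visit D; enqueue A → queue [H, I, J, Q, B, C, O, E, F, A]
Visit H → queue [I, J, Q, B, C, O, E, F, A]
Visit I → queue [J, Q, B, C, O, E, F, A]
Visit J → queue [Q, B, C, O, E, F, A]
Visit Q → queue [B, C, O, E, F, A]
Visit B → queue [C, O, E, F, A]
Visit C → queue [O, E, F, A]
Visit O → queue [E, F, A]
Visit E → queue [F, A]
Visit F → queue [A]
Visit A → queue []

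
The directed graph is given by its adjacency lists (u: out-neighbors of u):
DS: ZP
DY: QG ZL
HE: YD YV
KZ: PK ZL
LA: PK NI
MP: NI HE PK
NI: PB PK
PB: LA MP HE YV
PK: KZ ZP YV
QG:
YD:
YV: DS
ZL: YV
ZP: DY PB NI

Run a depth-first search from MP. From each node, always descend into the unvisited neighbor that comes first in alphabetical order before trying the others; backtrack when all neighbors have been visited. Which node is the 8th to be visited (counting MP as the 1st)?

QG

Visit MP
MP → HE
HE → YD
HE → YV
YV → DS
DS → ZP
ZP → DY
DY → QG
DY → ZL
ZP → NI
NI → PB
PB → LA
LA → PK
PK → KZ

Visit order: MP, HE, YD, YV, DS, ZP, DY, QG, ZL, NI, PB, LA, PK, KZ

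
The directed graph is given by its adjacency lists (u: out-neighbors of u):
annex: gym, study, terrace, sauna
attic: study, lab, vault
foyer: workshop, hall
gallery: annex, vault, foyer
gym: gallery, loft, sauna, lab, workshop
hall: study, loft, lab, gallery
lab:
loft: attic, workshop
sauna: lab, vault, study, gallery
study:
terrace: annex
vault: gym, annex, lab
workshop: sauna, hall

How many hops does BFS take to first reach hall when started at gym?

2

Level 0: gym
Level 1: gallery, lab, loft, sauna, workshop
Level 2: annex, attic, foyer, hall, study, vault
Level 3: terrace
hall first appears at level 2.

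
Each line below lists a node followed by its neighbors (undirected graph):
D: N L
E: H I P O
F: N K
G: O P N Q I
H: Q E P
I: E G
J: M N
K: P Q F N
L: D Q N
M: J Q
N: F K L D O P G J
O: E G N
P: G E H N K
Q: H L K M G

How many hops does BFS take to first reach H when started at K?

2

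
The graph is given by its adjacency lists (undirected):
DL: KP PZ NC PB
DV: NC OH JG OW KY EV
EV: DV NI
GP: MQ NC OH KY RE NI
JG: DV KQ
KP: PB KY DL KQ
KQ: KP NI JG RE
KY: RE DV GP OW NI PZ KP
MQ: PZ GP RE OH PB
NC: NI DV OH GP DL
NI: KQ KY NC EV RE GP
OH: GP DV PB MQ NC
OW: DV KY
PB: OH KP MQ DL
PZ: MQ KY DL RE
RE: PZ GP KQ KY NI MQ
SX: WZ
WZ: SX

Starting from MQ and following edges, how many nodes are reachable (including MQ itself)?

16

BFS from MQ visits: MQ, PZ, GP, RE, OH, PB, KY, DL, NC, NI, KQ, DV, KP, OW, EV, JG
Reachable nodes: 16 of 18 total.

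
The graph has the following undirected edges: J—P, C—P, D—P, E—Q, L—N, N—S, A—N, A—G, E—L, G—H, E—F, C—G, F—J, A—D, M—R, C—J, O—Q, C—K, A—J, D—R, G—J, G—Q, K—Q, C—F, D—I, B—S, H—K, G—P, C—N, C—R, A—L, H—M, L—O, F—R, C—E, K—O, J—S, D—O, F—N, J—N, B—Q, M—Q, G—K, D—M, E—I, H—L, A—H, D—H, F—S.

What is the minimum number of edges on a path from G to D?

Level 0: G
Level 1: A, C, H, J, K, P, Q
Level 2: B, D, E, F, L, M, N, O, R, S
Level 3: I
D first appears at level 2.

2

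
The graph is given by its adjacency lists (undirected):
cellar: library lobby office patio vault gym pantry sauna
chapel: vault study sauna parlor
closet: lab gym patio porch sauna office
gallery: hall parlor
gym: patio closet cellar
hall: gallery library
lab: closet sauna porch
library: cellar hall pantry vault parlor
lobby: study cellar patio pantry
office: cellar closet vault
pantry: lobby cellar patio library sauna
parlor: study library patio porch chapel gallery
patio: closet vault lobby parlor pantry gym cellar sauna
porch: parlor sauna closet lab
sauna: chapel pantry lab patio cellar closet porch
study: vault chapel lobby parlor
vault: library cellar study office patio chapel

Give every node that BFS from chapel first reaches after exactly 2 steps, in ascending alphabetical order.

Level 0: chapel
Level 1: parlor, sauna, study, vault
Level 2: cellar, closet, gallery, lab, library, lobby, office, pantry, patio, porch
Level 3: gym, hall

cellar, closet, gallery, lab, library, lobby, office, pantry, patio, porch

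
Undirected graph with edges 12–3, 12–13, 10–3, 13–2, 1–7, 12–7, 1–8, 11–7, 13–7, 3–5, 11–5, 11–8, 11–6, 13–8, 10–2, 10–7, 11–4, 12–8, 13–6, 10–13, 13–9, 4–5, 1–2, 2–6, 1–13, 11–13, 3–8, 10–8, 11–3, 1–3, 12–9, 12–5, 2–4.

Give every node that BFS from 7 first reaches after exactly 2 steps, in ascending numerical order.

2, 3, 4, 5, 6, 8, 9

Level 0: 7
Level 1: 1, 10, 11, 12, 13
Level 2: 2, 3, 4, 5, 6, 8, 9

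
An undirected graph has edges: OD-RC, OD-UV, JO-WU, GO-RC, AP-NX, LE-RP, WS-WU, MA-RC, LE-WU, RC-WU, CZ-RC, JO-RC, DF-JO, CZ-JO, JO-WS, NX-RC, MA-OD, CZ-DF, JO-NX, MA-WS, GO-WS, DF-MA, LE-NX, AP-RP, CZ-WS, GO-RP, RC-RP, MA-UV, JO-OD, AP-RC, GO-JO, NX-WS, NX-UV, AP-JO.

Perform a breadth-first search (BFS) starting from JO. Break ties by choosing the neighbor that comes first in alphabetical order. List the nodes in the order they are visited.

JO, AP, CZ, DF, GO, NX, OD, RC, WS, WU, RP, MA, LE, UV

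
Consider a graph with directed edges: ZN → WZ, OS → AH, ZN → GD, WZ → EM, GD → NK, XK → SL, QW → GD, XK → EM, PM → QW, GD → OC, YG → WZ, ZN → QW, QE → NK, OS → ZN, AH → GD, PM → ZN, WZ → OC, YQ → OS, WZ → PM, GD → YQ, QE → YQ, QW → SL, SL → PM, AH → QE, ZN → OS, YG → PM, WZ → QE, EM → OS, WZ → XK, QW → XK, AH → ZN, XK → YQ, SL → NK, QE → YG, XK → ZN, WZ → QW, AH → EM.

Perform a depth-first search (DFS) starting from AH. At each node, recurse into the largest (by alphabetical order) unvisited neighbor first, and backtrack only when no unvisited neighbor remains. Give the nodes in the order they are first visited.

AH → ZN → WZ → XK → YQ → OS → SL → PM → QW → GD → OC → NK → EM → QE → YG

Visit AH
AH → ZN
ZN → WZ
WZ → XK
XK → YQ
YQ → OS
XK → SL
SL → PM
PM → QW
QW → GD
GD → OC
GD → NK
XK → EM
WZ → QE
QE → YG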